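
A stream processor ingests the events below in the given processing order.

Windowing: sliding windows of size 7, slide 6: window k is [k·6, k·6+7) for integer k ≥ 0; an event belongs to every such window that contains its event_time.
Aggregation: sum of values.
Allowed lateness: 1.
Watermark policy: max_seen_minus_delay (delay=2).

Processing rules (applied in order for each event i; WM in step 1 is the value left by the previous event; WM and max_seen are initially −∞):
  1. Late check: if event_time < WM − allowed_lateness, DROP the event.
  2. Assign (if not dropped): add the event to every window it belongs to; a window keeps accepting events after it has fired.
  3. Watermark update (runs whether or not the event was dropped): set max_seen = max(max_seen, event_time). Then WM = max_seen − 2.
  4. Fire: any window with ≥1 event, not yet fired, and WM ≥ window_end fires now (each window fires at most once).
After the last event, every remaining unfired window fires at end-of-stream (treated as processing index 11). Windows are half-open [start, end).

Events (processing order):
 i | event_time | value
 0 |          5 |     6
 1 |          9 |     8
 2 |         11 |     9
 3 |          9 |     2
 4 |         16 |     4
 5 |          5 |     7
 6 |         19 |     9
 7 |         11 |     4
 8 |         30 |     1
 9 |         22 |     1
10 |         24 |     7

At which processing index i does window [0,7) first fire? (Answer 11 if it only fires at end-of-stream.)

1

i=0 t=5 v=6: → [0,7); WM=3
i=1 t=9 v=8: → [6,13); WM=7; [0,7) fires=6
i=2 t=11 v=9: → [6,13); WM=9
i=3 t=9 v=2: → [6,13); WM=9
i=4 t=16 v=4: → [12,19); WM=14; [6,13) fires=19
i=5 t=5 v=7: DROP (t<14-1); WM=14
i=6 t=19 v=9: → [18,25); WM=17
i=7 t=11 v=4: DROP (t<17-1); WM=17
i=8 t=30 v=1: → [30,37),[24,31); WM=28; [12,19) fires=4 [18,25) fires=9
i=9 t=22 v=1: DROP (t<28-1); WM=28
i=10 t=24 v=7: DROP (t<28-1); WM=28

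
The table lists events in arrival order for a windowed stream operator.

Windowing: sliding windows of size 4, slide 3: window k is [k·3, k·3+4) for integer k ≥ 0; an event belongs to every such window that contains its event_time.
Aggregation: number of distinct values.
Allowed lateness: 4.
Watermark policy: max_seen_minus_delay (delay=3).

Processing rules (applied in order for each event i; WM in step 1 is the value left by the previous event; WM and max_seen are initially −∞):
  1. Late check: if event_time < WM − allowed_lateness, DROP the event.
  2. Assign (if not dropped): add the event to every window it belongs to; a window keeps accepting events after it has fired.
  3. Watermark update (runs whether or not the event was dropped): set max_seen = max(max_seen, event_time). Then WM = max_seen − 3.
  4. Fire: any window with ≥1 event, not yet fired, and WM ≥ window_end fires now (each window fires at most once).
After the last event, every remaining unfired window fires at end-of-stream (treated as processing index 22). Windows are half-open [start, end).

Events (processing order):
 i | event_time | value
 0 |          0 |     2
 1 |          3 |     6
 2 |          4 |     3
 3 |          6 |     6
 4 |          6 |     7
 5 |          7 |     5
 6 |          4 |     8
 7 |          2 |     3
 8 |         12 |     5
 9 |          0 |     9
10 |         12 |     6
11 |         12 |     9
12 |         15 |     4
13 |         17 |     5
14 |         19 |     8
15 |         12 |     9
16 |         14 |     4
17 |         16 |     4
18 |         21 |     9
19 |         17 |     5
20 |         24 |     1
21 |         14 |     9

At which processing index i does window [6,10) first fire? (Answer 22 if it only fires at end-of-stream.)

i=0 t=0 v=2: → [0,4); WM=-3
i=1 t=3 v=6: → [3,7),[0,4); WM=0
i=2 t=4 v=3: → [3,7); WM=1
i=3 t=6 v=6: → [6,10),[3,7); WM=3
i=4 t=6 v=7: → [6,10),[3,7); WM=3
i=5 t=7 v=5: → [6,10); WM=4; [0,4) fires=2
i=6 t=4 v=8: → [3,7); WM=4
i=7 t=2 v=3: → [0,4); WM=4
i=8 t=12 v=5: → [12,16),[9,13); WM=9; [3,7) fires=4
i=9 t=0 v=9: DROP (t<9-4); WM=9
i=10 t=12 v=6: → [12,16),[9,13); WM=9
i=11 t=12 v=9: → [12,16),[9,13); WM=9
i=12 t=15 v=4: → [15,19),[12,16); WM=12; [6,10) fires=3
i=13 t=17 v=5: → [15,19); WM=14; [9,13) fires=3
i=14 t=19 v=8: → [18,22); WM=16; [12,16) fires=4
i=15 t=12 v=9: → [12,16),[9,13); WM=16
i=16 t=14 v=4: → [12,16); WM=16
i=17 t=16 v=4: → [15,19); WM=16
i=18 t=21 v=9: → [21,25),[18,22); WM=18
i=19 t=17 v=5: → [15,19); WM=18
i=20 t=24 v=1: → [24,28),[21,25); WM=21; [15,19) fires=2
i=21 t=14 v=9: DROP (t<21-4); WM=21

12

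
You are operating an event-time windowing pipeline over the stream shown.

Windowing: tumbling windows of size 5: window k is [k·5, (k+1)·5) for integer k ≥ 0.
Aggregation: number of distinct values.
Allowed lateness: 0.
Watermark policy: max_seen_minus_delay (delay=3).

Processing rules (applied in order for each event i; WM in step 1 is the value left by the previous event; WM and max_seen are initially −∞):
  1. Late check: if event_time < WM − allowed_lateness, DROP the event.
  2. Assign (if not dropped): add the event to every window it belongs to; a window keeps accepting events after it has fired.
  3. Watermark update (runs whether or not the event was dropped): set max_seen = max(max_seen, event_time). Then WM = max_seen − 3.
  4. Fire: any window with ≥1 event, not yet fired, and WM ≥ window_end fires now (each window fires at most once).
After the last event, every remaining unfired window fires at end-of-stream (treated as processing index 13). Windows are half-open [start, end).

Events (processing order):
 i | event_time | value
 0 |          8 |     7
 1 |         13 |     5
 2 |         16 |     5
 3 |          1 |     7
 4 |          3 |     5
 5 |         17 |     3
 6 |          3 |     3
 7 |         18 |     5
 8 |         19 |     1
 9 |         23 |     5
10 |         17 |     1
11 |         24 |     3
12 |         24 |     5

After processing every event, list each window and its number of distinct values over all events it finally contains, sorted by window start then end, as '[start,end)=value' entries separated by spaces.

[5,10)=1 [10,15)=1 [15,20)=3 [20,25)=2

i=0 t=8 v=7: → [5,10); WM=5
i=1 t=13 v=5: → [10,15); WM=10; [5,10) fires=1
i=2 t=16 v=5: → [15,20); WM=13
i=3 t=1 v=7: DROP (t<13-0); WM=13
i=4 t=3 v=5: DROP (t<13-0); WM=13
i=5 t=17 v=3: → [15,20); WM=14
i=6 t=3 v=3: DROP (t<14-0); WM=14
i=7 t=18 v=5: → [15,20); WM=15; [10,15) fires=1
i=8 t=19 v=1: → [15,20); WM=16
i=9 t=23 v=5: → [20,25); WM=20; [15,20) fires=3
i=10 t=17 v=1: DROP (t<20-0); WM=20
i=11 t=24 v=3: → [20,25); WM=21
i=12 t=24 v=5: → [20,25); WM=21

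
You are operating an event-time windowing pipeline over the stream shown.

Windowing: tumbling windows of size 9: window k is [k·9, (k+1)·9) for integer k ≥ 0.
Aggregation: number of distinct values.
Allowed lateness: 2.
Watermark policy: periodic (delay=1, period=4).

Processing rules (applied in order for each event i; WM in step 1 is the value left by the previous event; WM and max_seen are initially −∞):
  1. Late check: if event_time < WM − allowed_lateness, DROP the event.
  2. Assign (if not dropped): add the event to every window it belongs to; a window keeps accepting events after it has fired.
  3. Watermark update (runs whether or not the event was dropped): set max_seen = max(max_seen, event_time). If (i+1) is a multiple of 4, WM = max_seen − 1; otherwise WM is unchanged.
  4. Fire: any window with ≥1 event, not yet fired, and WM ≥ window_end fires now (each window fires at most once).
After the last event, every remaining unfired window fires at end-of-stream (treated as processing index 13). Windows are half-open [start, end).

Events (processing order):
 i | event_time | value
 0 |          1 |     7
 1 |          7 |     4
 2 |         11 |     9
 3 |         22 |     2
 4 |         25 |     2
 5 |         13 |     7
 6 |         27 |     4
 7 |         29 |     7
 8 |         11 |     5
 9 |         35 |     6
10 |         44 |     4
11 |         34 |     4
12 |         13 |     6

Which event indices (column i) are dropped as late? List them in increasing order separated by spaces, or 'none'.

i=0 t=1 v=7: → [0,9); WM=−∞
i=1 t=7 v=4: → [0,9); WM=−∞
i=2 t=11 v=9: → [9,18); WM=−∞
i=3 t=22 v=2: → [18,27); WM=21; [0,9) fires=2 [9,18) fires=1
i=4 t=25 v=2: → [18,27); WM=21
i=5 t=13 v=7: DROP (t<21-2); WM=21
i=6 t=27 v=4: → [27,36); WM=21
i=7 t=29 v=7: → [27,36); WM=28; [18,27) fires=1
i=8 t=11 v=5: DROP (t<28-2); WM=28
i=9 t=35 v=6: → [27,36); WM=28
i=10 t=44 v=4: → [36,45); WM=28
i=11 t=34 v=4: → [27,36); WM=43; [27,36) fires=3
i=12 t=13 v=6: DROP (t<43-2); WM=43

5 8 12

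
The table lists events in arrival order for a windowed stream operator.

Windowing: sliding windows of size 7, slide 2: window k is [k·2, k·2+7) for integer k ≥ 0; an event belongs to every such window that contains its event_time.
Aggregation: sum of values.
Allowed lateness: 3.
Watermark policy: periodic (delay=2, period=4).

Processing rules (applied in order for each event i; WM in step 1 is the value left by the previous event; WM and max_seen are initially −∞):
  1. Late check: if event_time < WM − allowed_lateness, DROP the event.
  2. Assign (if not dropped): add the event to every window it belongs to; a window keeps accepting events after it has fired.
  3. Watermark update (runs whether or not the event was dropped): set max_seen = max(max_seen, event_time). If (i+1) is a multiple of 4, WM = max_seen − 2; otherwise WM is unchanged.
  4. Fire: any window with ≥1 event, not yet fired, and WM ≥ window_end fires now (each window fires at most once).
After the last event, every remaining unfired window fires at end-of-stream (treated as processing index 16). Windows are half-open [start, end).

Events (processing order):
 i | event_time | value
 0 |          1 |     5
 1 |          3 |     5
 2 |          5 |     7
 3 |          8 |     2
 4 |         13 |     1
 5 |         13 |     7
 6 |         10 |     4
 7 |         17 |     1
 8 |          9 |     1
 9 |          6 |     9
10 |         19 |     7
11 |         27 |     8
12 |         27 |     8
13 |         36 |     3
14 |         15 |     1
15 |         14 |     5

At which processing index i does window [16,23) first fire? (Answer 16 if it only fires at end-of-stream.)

i=0 t=1 v=5: → [0,7); WM=−∞
i=1 t=3 v=5: → [2,9),[0,7); WM=−∞
i=2 t=5 v=7: → [4,11),[2,9),[0,7); WM=−∞
i=3 t=8 v=2: → [8,15),[6,13),[4,11),[2,9); WM=6
i=4 t=13 v=1: → [12,19),[10,17),[8,15); WM=6
i=5 t=13 v=7: → [12,19),[10,17),[8,15); WM=6
i=6 t=10 v=4: → [10,17),[8,15),[6,13),[4,11); WM=6
i=7 t=17 v=1: → [16,23),[14,21),[12,19); WM=15; [0,7) fires=17 [2,9) fires=14 [4,11) fires=13 [6,13) fires=6 [8,15) fires=14
i=8 t=9 v=1: DROP (t<15-3); WM=15
i=9 t=6 v=9: DROP (t<15-3); WM=15
i=10 t=19 v=7: → [18,25),[16,23),[14,21); WM=15
i=11 t=27 v=8: → [26,33),[24,31),[22,29); WM=25; [10,17) fires=12 [12,19) fires=9 [14,21) fires=8 [16,23) fires=8 [18,25) fires=7
i=12 t=27 v=8: → [26,33),[24,31),[22,29); WM=25
i=13 t=36 v=3: → [36,43),[34,41),[32,39),[30,37); WM=25
i=14 t=15 v=1: DROP (t<25-3); WM=25
i=15 t=14 v=5: DROP (t<25-3); WM=34; [22,29) fires=16 [24,31) fires=16 [26,33) fires=16

11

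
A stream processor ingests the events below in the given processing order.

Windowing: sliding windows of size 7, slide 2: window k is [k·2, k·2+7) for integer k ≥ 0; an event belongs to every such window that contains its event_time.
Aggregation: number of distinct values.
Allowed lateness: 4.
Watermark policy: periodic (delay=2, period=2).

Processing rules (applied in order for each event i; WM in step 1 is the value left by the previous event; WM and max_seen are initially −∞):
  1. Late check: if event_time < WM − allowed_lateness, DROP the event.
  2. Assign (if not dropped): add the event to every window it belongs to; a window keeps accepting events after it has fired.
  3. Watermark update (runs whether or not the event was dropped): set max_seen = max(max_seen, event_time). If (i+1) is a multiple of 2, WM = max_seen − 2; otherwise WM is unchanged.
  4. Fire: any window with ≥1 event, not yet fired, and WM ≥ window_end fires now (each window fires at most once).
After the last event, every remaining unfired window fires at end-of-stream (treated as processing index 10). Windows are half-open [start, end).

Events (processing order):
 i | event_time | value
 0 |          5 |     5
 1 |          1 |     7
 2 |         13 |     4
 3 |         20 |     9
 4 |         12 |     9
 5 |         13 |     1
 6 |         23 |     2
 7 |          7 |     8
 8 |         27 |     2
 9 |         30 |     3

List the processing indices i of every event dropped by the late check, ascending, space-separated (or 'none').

i=0 t=5 v=5: → [4,11),[2,9),[0,7); WM=−∞
i=1 t=1 v=7: → [0,7); WM=3
i=2 t=13 v=4: → [12,19),[10,17),[8,15); WM=3
i=3 t=20 v=9: → [20,27),[18,25),[16,23),[14,21); WM=18; [0,7) fires=2 [2,9) fires=1 [4,11) fires=1 [8,15) fires=1 [10,17) fires=1
i=4 t=12 v=9: DROP (t<18-4); WM=18
i=5 t=13 v=1: DROP (t<18-4); WM=18
i=6 t=23 v=2: → [22,29),[20,27),[18,25); WM=18
i=7 t=7 v=8: DROP (t<18-4); WM=21; [12,19) fires=1 [14,21) fires=1
i=8 t=27 v=2: → [26,33),[24,31),[22,29); WM=21
i=9 t=30 v=3: → [30,37),[28,35),[26,33),[24,31); WM=28; [16,23) fires=1 [18,25) fires=2 [20,27) fires=2

4 5 7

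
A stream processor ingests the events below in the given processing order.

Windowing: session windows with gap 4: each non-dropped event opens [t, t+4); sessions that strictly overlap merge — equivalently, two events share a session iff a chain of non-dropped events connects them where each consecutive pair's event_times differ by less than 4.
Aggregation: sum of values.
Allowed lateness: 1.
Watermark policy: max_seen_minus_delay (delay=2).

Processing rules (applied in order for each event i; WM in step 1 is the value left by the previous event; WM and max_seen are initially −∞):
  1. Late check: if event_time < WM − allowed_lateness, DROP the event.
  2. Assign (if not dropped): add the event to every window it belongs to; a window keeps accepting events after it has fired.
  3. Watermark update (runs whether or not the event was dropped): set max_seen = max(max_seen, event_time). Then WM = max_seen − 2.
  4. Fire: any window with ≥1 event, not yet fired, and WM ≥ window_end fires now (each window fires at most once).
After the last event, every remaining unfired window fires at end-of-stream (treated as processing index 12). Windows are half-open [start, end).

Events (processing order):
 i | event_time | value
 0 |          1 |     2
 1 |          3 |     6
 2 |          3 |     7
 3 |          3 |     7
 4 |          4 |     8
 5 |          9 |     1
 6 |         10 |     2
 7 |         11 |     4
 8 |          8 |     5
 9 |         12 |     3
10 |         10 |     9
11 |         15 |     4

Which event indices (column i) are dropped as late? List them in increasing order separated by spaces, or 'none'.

i=0 t=1 v=2: → [1,5); WM=-1
i=1 t=3 v=6: → [1,7); WM=1
i=2 t=3 v=7: → [1,7); WM=1
i=3 t=3 v=7: → [1,7); WM=1
i=4 t=4 v=8: → [1,8); WM=2
i=5 t=9 v=1: → [9,13); WM=7
i=6 t=10 v=2: → [9,14); WM=8
i=7 t=11 v=4: → [9,15); WM=9
i=8 t=8 v=5: → [8,15); WM=9
i=9 t=12 v=3: → [8,16); WM=10
i=10 t=10 v=9: → [8,16); WM=10
i=11 t=15 v=4: → [8,19); WM=13

none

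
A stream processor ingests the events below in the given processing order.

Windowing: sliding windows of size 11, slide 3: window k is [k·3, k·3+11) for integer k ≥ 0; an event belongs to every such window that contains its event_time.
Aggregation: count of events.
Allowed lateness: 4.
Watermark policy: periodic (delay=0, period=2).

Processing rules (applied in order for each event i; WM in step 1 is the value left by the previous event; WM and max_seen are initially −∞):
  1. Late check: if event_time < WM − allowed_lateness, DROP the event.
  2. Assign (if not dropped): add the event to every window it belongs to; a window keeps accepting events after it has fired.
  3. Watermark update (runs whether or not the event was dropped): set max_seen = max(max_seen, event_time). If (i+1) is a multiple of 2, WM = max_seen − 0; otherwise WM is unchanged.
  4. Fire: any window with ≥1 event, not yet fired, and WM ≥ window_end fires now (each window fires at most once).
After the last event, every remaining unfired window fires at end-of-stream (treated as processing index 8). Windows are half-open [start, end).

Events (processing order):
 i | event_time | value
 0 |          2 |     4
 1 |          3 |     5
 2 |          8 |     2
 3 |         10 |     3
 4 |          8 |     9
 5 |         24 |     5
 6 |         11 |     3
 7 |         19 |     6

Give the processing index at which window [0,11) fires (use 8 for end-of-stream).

i=0 t=2 v=4: → [0,11); WM=−∞
i=1 t=3 v=5: → [3,14),[0,11); WM=3
i=2 t=8 v=2: → [6,17),[3,14),[0,11); WM=3
i=3 t=10 v=3: → [9,20),[6,17),[3,14),[0,11); WM=10
i=4 t=8 v=9: → [6,17),[3,14),[0,11); WM=10
i=5 t=24 v=5: → [24,35),[21,32),[18,29),[15,26); WM=24; [0,11) fires=5 [3,14) fires=4 [6,17) fires=3 [9,20) fires=1
i=6 t=11 v=3: DROP (t<24-4); WM=24
i=7 t=19 v=6: DROP (t<24-4); WM=24

5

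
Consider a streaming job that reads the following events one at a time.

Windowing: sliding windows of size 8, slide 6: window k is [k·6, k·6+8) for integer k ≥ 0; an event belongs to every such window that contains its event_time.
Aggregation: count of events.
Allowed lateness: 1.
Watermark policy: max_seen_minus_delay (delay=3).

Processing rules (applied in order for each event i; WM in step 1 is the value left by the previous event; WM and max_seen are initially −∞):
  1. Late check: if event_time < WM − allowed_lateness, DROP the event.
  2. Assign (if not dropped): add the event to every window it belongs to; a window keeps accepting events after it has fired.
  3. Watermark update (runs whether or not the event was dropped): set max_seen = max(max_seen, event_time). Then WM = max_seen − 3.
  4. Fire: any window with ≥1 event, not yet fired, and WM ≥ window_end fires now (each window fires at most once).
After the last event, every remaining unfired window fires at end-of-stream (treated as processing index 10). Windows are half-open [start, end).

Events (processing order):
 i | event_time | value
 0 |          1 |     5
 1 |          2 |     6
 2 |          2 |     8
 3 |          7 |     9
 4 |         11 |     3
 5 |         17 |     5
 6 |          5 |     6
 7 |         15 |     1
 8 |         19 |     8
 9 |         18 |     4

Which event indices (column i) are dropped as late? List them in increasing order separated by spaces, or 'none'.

i=0 t=1 v=5: → [0,8); WM=-2
i=1 t=2 v=6: → [0,8); WM=-1
i=2 t=2 v=8: → [0,8); WM=-1
i=3 t=7 v=9: → [6,14),[0,8); WM=4
i=4 t=11 v=3: → [6,14); WM=8; [0,8) fires=4
i=5 t=17 v=5: → [12,20); WM=14; [6,14) fires=2
i=6 t=5 v=6: DROP (t<14-1); WM=14
i=7 t=15 v=1: → [12,20); WM=14
i=8 t=19 v=8: → [18,26),[12,20); WM=16
i=9 t=18 v=4: → [18,26),[12,20); WM=16

6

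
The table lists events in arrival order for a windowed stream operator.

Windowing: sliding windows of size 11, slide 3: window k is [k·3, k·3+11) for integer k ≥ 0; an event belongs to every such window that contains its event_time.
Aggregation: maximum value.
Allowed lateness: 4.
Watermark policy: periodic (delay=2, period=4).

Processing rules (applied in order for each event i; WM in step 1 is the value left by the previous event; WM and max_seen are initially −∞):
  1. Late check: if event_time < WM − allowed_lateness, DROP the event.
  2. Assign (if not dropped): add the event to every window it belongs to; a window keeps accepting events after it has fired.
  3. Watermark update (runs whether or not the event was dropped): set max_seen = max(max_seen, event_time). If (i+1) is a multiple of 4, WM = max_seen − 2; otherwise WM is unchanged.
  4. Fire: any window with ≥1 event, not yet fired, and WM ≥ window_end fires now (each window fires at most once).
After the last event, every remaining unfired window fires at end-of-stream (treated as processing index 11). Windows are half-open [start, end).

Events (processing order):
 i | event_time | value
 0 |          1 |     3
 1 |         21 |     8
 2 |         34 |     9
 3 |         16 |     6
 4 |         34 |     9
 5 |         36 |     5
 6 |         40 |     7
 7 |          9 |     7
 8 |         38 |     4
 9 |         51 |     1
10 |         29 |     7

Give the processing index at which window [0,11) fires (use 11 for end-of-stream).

3

i=0 t=1 v=3: → [0,11); WM=−∞
i=1 t=21 v=8: → [21,32),[18,29),[15,26),[12,23); WM=−∞
i=2 t=34 v=9: → [33,44),[30,41),[27,38),[24,35); WM=−∞
i=3 t=16 v=6: → [15,26),[12,23),[9,20),[6,17); WM=32; [0,11) fires=3 [6,17) fires=6 [9,20) fires=6 [12,23) fires=8 [15,26) fires=8 [18,29) fires=8 [21,32) fires=8
i=4 t=34 v=9: → [33,44),[30,41),[27,38),[24,35); WM=32
i=5 t=36 v=5: → [36,47),[33,44),[30,41),[27,38); WM=32
i=6 t=40 v=7: → [39,50),[36,47),[33,44),[30,41); WM=32
i=7 t=9 v=7: DROP (t<32-4); WM=38; [24,35) fires=9 [27,38) fires=9
i=8 t=38 v=4: → [36,47),[33,44),[30,41); WM=38
i=9 t=51 v=1: → [51,62),[48,59),[45,56),[42,53); WM=38
i=10 t=29 v=7: DROP (t<38-4); WM=38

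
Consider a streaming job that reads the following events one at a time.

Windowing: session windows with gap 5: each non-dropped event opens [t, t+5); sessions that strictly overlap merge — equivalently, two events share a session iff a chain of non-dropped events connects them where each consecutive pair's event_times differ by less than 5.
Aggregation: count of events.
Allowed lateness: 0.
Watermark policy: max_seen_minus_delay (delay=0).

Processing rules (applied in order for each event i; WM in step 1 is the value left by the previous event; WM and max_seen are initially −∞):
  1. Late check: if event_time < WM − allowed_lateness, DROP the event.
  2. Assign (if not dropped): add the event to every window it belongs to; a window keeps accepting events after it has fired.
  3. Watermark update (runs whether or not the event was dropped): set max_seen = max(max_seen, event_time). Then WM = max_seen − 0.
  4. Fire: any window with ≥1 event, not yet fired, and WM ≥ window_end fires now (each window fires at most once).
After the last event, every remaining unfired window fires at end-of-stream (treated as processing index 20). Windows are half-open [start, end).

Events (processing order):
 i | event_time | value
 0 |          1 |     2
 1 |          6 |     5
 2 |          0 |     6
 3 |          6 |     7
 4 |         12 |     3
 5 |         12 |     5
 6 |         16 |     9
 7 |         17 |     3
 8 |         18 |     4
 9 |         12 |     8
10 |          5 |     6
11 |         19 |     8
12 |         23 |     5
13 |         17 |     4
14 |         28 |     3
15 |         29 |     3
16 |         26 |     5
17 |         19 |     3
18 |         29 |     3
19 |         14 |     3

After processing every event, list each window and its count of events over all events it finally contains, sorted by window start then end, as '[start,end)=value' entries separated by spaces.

[1,6)=1 [6,11)=2 [12,28)=7 [28,34)=3

i=0 t=1 v=2: → [1,6); WM=1
i=1 t=6 v=5: → [6,11); WM=6
i=2 t=0 v=6: DROP (t<6-0); WM=6
i=3 t=6 v=7: → [6,11); WM=6
i=4 t=12 v=3: → [12,17); WM=12
i=5 t=12 v=5: → [12,17); WM=12
i=6 t=16 v=9: → [12,21); WM=16
i=7 t=17 v=3: → [12,22); WM=17
i=8 t=18 v=4: → [12,23); WM=18
i=9 t=12 v=8: DROP (t<18-0); WM=18
i=10 t=5 v=6: DROP (t<18-0); WM=18
i=11 t=19 v=8: → [12,24); WM=19
i=12 t=23 v=5: → [12,28); WM=23
i=13 t=17 v=4: DROP (t<23-0); WM=23
i=14 t=28 v=3: → [28,33); WM=28
i=15 t=29 v=3: → [28,34); WM=29
i=16 t=26 v=5: DROP (t<29-0); WM=29
i=17 t=19 v=3: DROP (t<29-0); WM=29
i=18 t=29 v=3: → [28,34); WM=29
i=19 t=14 v=3: DROP (t<29-0); WM=29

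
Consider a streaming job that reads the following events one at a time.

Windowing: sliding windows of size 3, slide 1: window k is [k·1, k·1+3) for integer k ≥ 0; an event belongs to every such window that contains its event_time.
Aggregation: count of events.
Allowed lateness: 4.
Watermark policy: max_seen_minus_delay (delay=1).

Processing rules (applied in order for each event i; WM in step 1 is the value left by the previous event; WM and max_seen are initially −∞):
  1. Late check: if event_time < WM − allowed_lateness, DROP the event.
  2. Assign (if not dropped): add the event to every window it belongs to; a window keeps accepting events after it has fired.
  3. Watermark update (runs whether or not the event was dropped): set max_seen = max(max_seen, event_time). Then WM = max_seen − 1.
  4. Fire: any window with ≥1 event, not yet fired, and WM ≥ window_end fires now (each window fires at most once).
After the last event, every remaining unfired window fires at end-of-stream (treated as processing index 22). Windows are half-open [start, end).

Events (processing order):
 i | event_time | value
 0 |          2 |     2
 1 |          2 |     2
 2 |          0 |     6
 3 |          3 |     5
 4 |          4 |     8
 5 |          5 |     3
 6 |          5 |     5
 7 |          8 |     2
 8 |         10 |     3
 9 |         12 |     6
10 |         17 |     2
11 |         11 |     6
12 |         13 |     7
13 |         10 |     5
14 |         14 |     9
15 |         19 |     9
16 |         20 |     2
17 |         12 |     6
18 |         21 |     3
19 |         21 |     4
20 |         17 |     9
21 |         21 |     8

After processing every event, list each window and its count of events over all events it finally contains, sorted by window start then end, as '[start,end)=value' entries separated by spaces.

[0,3)=3 [1,4)=3 [2,5)=4 [3,6)=4 [4,7)=3 [5,8)=2 [6,9)=1 [7,10)=1 [8,11)=2 [9,12)=1 [10,13)=2 [11,14)=2 [12,15)=3 [13,16)=2 [14,17)=1 [15,18)=2 [16,19)=2 [17,20)=3 [18,21)=2 [19,22)=5 [20,23)=4 [21,24)=3

i=0 t=2 v=2: → [2,5),[1,4),[0,3); WM=1
i=1 t=2 v=2: → [2,5),[1,4),[0,3); WM=1
i=2 t=0 v=6: → [0,3); WM=1
i=3 t=3 v=5: → [3,6),[2,5),[1,4); WM=2
i=4 t=4 v=8: → [4,7),[3,6),[2,5); WM=3; [0,3) fires=3
i=5 t=5 v=3: → [5,8),[4,7),[3,6); WM=4; [1,4) fires=3
i=6 t=5 v=5: → [5,8),[4,7),[3,6); WM=4
i=7 t=8 v=2: → [8,11),[7,10),[6,9); WM=7; [2,5) fires=4 [3,6) fires=4 [4,7) fires=3
i=8 t=10 v=3: → [10,13),[9,12),[8,11); WM=9; [5,8) fires=2 [6,9) fires=1
i=9 t=12 v=6: → [12,15),[11,14),[10,13); WM=11; [7,10) fires=1 [8,11) fires=2
i=10 t=17 v=2: → [17,20),[16,19),[15,18); WM=16; [9,12) fires=1 [10,13) fires=2 [11,14) fires=1 [12,15) fires=1
i=11 t=11 v=6: DROP (t<16-4); WM=16
i=12 t=13 v=7: → [13,16),[12,15),[11,14); WM=16; [13,16) fires=1
i=13 t=10 v=5: DROP (t<16-4); WM=16
i=14 t=14 v=9: → [14,17),[13,16),[12,15); WM=16
i=15 t=19 v=9: → [19,22),[18,21),[17,20); WM=18; [14,17) fires=1 [15,18) fires=1
i=16 t=20 v=2: → [20,23),[19,22),[18,21); WM=19; [16,19) fires=1
i=17 t=12 v=6: DROP (t<19-4); WM=19
i=18 t=21 v=3: → [21,24),[20,23),[19,22); WM=20; [17,20) fires=2
i=19 t=21 v=4: → [21,24),[20,23),[19,22); WM=20
i=20 t=17 v=9: → [17,20),[16,19),[15,18); WM=20
i=21 t=21 v=8: → [21,24),[20,23),[19,22); WM=20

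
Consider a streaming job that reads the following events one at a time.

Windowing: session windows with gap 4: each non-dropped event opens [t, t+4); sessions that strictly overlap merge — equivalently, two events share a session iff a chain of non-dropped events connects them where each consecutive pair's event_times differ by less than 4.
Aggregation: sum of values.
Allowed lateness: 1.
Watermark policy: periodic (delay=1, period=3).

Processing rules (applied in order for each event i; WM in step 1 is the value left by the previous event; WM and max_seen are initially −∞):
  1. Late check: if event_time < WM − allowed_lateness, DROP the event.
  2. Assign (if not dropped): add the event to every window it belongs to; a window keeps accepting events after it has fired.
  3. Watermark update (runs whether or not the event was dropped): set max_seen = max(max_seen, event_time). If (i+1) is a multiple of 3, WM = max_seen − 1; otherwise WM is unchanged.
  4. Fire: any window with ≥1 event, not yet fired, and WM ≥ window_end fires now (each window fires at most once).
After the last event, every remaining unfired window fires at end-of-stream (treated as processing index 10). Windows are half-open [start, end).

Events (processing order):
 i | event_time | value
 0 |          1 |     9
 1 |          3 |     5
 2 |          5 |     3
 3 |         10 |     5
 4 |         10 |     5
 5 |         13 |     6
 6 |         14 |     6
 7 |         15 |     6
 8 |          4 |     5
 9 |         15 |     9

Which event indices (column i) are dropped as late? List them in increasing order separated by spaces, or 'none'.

i=0 t=1 v=9: → [1,5); WM=−∞
i=1 t=3 v=5: → [1,7); WM=−∞
i=2 t=5 v=3: → [1,9); WM=4
i=3 t=10 v=5: → [10,14); WM=4
i=4 t=10 v=5: → [10,14); WM=4
i=5 t=13 v=6: → [10,17); WM=12
i=6 t=14 v=6: → [10,18); WM=12
i=7 t=15 v=6: → [10,19); WM=12
i=8 t=4 v=5: DROP (t<12-1); WM=14
i=9 t=15 v=9: → [10,19); WM=14

8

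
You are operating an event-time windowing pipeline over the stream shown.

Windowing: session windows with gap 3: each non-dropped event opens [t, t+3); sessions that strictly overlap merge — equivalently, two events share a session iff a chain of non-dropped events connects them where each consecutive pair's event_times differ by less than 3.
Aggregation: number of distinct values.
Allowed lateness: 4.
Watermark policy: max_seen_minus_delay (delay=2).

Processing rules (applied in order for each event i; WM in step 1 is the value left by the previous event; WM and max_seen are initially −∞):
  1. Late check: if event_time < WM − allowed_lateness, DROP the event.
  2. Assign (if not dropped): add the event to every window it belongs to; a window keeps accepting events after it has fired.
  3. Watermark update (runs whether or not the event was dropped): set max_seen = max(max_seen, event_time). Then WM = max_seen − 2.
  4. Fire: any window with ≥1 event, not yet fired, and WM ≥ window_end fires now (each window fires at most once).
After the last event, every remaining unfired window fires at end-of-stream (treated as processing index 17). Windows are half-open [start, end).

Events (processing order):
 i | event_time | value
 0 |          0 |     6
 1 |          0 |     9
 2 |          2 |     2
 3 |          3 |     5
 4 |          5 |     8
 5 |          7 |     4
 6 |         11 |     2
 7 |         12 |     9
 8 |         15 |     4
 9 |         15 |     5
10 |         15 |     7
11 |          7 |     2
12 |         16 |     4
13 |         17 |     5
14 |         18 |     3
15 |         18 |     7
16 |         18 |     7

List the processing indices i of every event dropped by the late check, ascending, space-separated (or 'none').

i=0 t=0 v=6: → [0,3); WM=-2
i=1 t=0 v=9: → [0,3); WM=-2
i=2 t=2 v=2: → [0,5); WM=0
i=3 t=3 v=5: → [0,6); WM=1
i=4 t=5 v=8: → [0,8); WM=3
i=5 t=7 v=4: → [0,10); WM=5
i=6 t=11 v=2: → [11,14); WM=9
i=7 t=12 v=9: → [11,15); WM=10
i=8 t=15 v=4: → [15,18); WM=13
i=9 t=15 v=5: → [15,18); WM=13
i=10 t=15 v=7: → [15,18); WM=13
i=11 t=7 v=2: DROP (t<13-4); WM=13
i=12 t=16 v=4: → [15,19); WM=14
i=13 t=17 v=5: → [15,20); WM=15
i=14 t=18 v=3: → [15,21); WM=16
i=15 t=18 v=7: → [15,21); WM=16
i=16 t=18 v=7: → [15,21); WM=16

11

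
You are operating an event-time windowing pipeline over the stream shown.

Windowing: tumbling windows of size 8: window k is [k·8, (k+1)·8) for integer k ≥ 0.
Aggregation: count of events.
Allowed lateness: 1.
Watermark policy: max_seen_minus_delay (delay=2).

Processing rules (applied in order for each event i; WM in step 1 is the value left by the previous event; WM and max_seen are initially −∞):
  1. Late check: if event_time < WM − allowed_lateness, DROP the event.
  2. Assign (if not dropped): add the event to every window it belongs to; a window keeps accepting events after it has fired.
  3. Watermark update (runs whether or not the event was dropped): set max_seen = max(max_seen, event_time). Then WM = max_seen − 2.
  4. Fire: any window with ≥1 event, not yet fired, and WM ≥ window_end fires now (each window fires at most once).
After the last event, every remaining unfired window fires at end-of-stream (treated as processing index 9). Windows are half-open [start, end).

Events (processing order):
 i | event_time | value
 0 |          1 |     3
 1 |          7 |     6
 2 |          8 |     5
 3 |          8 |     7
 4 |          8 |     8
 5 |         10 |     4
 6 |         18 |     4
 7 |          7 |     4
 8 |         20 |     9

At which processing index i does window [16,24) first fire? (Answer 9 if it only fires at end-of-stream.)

9

i=0 t=1 v=3: → [0,8); WM=-1
i=1 t=7 v=6: → [0,8); WM=5
i=2 t=8 v=5: → [8,16); WM=6
i=3 t=8 v=7: → [8,16); WM=6
i=4 t=8 v=8: → [8,16); WM=6
i=5 t=10 v=4: → [8,16); WM=8; [0,8) fires=2
i=6 t=18 v=4: → [16,24); WM=16; [8,16) fires=4
i=7 t=7 v=4: DROP (t<16-1); WM=16
i=8 t=20 v=9: → [16,24); WM=18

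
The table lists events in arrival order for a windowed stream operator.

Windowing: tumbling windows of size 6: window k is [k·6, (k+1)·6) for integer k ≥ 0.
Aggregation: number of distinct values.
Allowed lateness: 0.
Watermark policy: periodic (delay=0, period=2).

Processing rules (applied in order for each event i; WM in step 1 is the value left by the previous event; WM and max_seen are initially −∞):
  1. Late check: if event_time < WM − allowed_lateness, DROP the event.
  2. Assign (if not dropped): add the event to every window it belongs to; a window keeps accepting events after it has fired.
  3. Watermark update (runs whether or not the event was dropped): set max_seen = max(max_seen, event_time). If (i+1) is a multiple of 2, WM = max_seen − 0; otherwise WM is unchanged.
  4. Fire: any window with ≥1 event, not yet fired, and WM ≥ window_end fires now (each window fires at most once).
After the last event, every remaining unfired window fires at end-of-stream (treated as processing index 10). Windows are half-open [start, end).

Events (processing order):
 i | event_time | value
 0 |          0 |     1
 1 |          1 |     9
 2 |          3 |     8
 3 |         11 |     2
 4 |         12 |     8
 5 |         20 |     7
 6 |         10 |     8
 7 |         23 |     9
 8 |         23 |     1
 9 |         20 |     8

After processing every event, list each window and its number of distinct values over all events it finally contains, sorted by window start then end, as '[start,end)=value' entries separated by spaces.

i=0 t=0 v=1: → [0,6); WM=−∞
i=1 t=1 v=9: → [0,6); WM=1
i=2 t=3 v=8: → [0,6); WM=1
i=3 t=11 v=2: → [6,12); WM=11; [0,6) fires=3
i=4 t=12 v=8: → [12,18); WM=11
i=5 t=20 v=7: → [18,24); WM=20; [6,12) fires=1 [12,18) fires=1
i=6 t=10 v=8: DROP (t<20-0); WM=20
i=7 t=23 v=9: → [18,24); WM=23
i=8 t=23 v=1: → [18,24); WM=23
i=9 t=20 v=8: DROP (t<23-0); WM=23

[0,6)=3 [6,12)=1 [12,18)=1 [18,24)=3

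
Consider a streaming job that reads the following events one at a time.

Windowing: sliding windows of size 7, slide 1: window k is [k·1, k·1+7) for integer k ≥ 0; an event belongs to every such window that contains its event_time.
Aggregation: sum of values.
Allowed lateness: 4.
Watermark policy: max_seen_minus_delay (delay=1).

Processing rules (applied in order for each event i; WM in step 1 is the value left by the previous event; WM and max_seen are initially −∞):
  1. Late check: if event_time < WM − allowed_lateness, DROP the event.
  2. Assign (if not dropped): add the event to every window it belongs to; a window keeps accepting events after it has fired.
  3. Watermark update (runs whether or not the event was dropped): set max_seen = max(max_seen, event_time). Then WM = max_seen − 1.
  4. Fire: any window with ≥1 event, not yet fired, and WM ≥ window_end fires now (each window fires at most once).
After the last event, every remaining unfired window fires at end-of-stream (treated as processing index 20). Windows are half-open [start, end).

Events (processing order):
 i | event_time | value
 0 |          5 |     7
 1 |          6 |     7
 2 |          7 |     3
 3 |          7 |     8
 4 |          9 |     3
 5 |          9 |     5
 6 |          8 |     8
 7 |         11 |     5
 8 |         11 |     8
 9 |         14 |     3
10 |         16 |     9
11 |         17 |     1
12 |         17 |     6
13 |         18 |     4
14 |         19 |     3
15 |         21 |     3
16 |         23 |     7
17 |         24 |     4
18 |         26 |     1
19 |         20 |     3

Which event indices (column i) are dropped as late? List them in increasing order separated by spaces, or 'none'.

19

i=0 t=5 v=7: → [5,12),[4,11),[3,10),[2,9),[1,8),[0,7); WM=4
i=1 t=6 v=7: → [6,13),[5,12),[4,11),[3,10),[2,9),[1,8),[0,7); WM=5
i=2 t=7 v=3: → [7,14),[6,13),[5,12),[4,11),[3,10),[2,9),[1,8); WM=6
i=3 t=7 v=8: → [7,14),[6,13),[5,12),[4,11),[3,10),[2,9),[1,8); WM=6
i=4 t=9 v=3: → [9,16),[8,15),[7,14),[6,13),[5,12),[4,11),[3,10); WM=8; [0,7) fires=14 [1,8) fires=25
i=5 t=9 v=5: → [9,16),[8,15),[7,14),[6,13),[5,12),[4,11),[3,10); WM=8
i=6 t=8 v=8: → [8,15),[7,14),[6,13),[5,12),[4,11),[3,10),[2,9); WM=8
i=7 t=11 v=5: → [11,18),[10,17),[9,16),[8,15),[7,14),[6,13),[5,12); WM=10; [2,9) fires=33 [3,10) fires=41
i=8 t=11 v=8: → [11,18),[10,17),[9,16),[8,15),[7,14),[6,13),[5,12); WM=10
i=9 t=14 v=3: → [14,21),[13,20),[12,19),[11,18),[10,17),[9,16),[8,15); WM=13; [4,11) fires=41 [5,12) fires=54 [6,13) fires=47
i=10 t=16 v=9: → [16,23),[15,22),[14,21),[13,20),[12,19),[11,18),[10,17); WM=15; [7,14) fires=40 [8,15) fires=32
i=11 t=17 v=1: → [17,24),[16,23),[15,22),[14,21),[13,20),[12,19),[11,18); WM=16; [9,16) fires=24
i=12 t=17 v=6: → [17,24),[16,23),[15,22),[14,21),[13,20),[12,19),[11,18); WM=16
i=13 t=18 v=4: → [18,25),[17,24),[16,23),[15,22),[14,21),[13,20),[12,19); WM=17; [10,17) fires=25
i=14 t=19 v=3: → [19,26),[18,25),[17,24),[16,23),[15,22),[14,21),[13,20); WM=18; [11,18) fires=32
i=15 t=21 v=3: → [21,28),[20,27),[19,26),[18,25),[17,24),[16,23),[15,22); WM=20; [12,19) fires=23 [13,20) fires=26
i=16 t=23 v=7: → [23,30),[22,29),[21,28),[20,27),[19,26),[18,25),[17,24); WM=22; [14,21) fires=26 [15,22) fires=26
i=17 t=24 v=4: → [24,31),[23,30),[22,29),[21,28),[20,27),[19,26),[18,25); WM=23; [16,23) fires=26
i=18 t=26 v=1: → [26,33),[25,32),[24,31),[23,30),[22,29),[21,28),[20,27); WM=25; [17,24) fires=24 [18,25) fires=21
i=19 t=20 v=3: DROP (t<25-4); WM=25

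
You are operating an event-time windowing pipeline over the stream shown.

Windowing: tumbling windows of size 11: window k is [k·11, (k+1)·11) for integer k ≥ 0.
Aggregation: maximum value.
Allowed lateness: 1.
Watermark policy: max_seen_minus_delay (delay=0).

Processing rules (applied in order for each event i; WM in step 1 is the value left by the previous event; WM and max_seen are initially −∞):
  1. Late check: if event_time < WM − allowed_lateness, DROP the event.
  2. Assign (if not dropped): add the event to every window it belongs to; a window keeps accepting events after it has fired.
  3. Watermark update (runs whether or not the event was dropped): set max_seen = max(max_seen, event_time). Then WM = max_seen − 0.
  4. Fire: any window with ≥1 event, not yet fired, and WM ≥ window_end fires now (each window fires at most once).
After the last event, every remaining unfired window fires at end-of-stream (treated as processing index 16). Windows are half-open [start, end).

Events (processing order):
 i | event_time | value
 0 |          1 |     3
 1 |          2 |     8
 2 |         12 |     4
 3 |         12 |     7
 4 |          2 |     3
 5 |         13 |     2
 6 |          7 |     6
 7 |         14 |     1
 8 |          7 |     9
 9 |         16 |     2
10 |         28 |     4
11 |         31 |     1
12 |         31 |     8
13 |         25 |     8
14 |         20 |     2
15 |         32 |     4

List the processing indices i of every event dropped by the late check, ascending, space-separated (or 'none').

4 6 8 13 14

i=0 t=1 v=3: → [0,11); WM=1
i=1 t=2 v=8: → [0,11); WM=2
i=2 t=12 v=4: → [11,22); WM=12; [0,11) fires=8
i=3 t=12 v=7: → [11,22); WM=12
i=4 t=2 v=3: DROP (t<12-1); WM=12
i=5 t=13 v=2: → [11,22); WM=13
i=6 t=7 v=6: DROP (t<13-1); WM=13
i=7 t=14 v=1: → [11,22); WM=14
i=8 t=7 v=9: DROP (t<14-1); WM=14
i=9 t=16 v=2: → [11,22); WM=16
i=10 t=28 v=4: → [22,33); WM=28; [11,22) fires=7
i=11 t=31 v=1: → [22,33); WM=31
i=12 t=31 v=8: → [22,33); WM=31
i=13 t=25 v=8: DROP (t<31-1); WM=31
i=14 t=20 v=2: DROP (t<31-1); WM=31
i=15 t=32 v=4: → [22,33); WM=32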